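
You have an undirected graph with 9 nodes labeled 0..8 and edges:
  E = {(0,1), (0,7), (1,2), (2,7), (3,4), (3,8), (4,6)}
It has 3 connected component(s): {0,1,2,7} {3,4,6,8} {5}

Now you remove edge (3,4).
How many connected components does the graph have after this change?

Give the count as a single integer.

Answer: 4

Derivation:
Initial component count: 3
Remove (3,4): it was a bridge. Count increases: 3 -> 4.
  After removal, components: {0,1,2,7} {3,8} {4,6} {5}
New component count: 4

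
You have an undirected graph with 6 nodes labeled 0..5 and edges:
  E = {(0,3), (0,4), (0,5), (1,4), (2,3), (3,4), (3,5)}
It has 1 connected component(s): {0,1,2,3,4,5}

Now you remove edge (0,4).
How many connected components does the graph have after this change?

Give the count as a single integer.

Initial component count: 1
Remove (0,4): not a bridge. Count unchanged: 1.
  After removal, components: {0,1,2,3,4,5}
New component count: 1

Answer: 1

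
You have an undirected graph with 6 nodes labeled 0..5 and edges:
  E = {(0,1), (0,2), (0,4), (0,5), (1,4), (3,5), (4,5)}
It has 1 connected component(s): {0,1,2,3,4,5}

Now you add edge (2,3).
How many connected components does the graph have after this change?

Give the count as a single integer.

Initial component count: 1
Add (2,3): endpoints already in same component. Count unchanged: 1.
New component count: 1

Answer: 1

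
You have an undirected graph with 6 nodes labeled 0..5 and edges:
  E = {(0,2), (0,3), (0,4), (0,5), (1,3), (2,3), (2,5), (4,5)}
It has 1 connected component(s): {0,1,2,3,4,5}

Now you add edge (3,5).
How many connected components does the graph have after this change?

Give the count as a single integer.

Answer: 1

Derivation:
Initial component count: 1
Add (3,5): endpoints already in same component. Count unchanged: 1.
New component count: 1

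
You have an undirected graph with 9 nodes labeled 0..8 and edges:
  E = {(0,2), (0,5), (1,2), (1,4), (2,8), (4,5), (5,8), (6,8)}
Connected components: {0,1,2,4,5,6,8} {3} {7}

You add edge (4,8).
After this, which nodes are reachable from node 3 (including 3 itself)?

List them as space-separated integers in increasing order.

Answer: 3

Derivation:
Before: nodes reachable from 3: {3}
Adding (4,8): both endpoints already in same component. Reachability from 3 unchanged.
After: nodes reachable from 3: {3}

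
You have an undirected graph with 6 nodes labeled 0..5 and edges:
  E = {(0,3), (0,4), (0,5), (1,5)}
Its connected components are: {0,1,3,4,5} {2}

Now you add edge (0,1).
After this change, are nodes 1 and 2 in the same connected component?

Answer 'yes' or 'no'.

Initial components: {0,1,3,4,5} {2}
Adding edge (0,1): both already in same component {0,1,3,4,5}. No change.
New components: {0,1,3,4,5} {2}
Are 1 and 2 in the same component? no

Answer: no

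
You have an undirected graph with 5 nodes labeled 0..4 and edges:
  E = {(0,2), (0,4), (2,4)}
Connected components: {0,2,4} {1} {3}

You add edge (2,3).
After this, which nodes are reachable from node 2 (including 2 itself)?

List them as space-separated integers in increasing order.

Before: nodes reachable from 2: {0,2,4}
Adding (2,3): merges 2's component with another. Reachability grows.
After: nodes reachable from 2: {0,2,3,4}

Answer: 0 2 3 4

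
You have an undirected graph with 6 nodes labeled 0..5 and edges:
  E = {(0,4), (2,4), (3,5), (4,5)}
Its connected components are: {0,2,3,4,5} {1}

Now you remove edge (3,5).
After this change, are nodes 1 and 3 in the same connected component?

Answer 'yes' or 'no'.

Answer: no

Derivation:
Initial components: {0,2,3,4,5} {1}
Removing edge (3,5): it was a bridge — component count 2 -> 3.
New components: {0,2,4,5} {1} {3}
Are 1 and 3 in the same component? no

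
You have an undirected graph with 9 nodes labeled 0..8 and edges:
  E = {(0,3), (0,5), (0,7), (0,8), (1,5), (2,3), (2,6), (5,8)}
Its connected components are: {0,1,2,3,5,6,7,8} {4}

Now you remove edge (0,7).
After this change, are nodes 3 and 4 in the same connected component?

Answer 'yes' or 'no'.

Answer: no

Derivation:
Initial components: {0,1,2,3,5,6,7,8} {4}
Removing edge (0,7): it was a bridge — component count 2 -> 3.
New components: {0,1,2,3,5,6,8} {4} {7}
Are 3 and 4 in the same component? no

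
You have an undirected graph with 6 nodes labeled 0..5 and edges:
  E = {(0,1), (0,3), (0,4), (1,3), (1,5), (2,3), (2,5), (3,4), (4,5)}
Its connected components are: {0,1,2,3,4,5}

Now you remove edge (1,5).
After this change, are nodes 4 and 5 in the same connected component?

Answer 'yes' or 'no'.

Answer: yes

Derivation:
Initial components: {0,1,2,3,4,5}
Removing edge (1,5): not a bridge — component count unchanged at 1.
New components: {0,1,2,3,4,5}
Are 4 and 5 in the same component? yes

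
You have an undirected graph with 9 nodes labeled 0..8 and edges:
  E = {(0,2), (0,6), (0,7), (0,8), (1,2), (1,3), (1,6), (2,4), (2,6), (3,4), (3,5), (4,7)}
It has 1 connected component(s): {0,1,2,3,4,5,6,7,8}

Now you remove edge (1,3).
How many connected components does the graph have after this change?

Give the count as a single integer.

Initial component count: 1
Remove (1,3): not a bridge. Count unchanged: 1.
  After removal, components: {0,1,2,3,4,5,6,7,8}
New component count: 1

Answer: 1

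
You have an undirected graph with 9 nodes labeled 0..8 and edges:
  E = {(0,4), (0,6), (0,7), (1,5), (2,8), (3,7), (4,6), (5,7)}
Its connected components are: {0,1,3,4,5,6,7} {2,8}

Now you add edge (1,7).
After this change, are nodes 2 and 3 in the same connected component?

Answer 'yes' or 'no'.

Answer: no

Derivation:
Initial components: {0,1,3,4,5,6,7} {2,8}
Adding edge (1,7): both already in same component {0,1,3,4,5,6,7}. No change.
New components: {0,1,3,4,5,6,7} {2,8}
Are 2 and 3 in the same component? no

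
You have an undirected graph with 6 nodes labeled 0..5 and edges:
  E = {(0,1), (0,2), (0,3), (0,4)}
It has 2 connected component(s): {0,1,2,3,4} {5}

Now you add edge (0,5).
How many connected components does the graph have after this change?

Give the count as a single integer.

Initial component count: 2
Add (0,5): merges two components. Count decreases: 2 -> 1.
New component count: 1

Answer: 1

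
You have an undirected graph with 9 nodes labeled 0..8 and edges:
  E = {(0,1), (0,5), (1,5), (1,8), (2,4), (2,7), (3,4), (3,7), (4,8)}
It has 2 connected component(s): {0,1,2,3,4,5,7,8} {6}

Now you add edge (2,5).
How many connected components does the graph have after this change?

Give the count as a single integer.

Initial component count: 2
Add (2,5): endpoints already in same component. Count unchanged: 2.
New component count: 2

Answer: 2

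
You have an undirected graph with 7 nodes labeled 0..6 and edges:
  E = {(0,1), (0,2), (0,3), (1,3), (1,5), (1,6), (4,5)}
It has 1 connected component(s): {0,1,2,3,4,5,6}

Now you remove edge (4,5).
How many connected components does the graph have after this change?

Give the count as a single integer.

Initial component count: 1
Remove (4,5): it was a bridge. Count increases: 1 -> 2.
  After removal, components: {0,1,2,3,5,6} {4}
New component count: 2

Answer: 2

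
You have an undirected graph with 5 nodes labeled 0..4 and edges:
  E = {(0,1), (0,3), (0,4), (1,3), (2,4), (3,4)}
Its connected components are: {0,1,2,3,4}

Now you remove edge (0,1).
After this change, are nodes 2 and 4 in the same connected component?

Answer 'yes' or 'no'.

Answer: yes

Derivation:
Initial components: {0,1,2,3,4}
Removing edge (0,1): not a bridge — component count unchanged at 1.
New components: {0,1,2,3,4}
Are 2 and 4 in the same component? yes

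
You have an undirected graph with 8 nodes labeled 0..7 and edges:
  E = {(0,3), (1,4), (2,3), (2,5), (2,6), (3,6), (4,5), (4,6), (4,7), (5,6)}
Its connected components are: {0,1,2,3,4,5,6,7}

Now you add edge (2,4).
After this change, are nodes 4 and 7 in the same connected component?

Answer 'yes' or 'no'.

Answer: yes

Derivation:
Initial components: {0,1,2,3,4,5,6,7}
Adding edge (2,4): both already in same component {0,1,2,3,4,5,6,7}. No change.
New components: {0,1,2,3,4,5,6,7}
Are 4 and 7 in the same component? yes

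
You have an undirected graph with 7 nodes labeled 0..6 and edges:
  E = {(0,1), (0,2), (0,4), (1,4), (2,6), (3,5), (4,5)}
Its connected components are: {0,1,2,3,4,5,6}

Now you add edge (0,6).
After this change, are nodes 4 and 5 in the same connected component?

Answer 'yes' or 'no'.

Answer: yes

Derivation:
Initial components: {0,1,2,3,4,5,6}
Adding edge (0,6): both already in same component {0,1,2,3,4,5,6}. No change.
New components: {0,1,2,3,4,5,6}
Are 4 and 5 in the same component? yes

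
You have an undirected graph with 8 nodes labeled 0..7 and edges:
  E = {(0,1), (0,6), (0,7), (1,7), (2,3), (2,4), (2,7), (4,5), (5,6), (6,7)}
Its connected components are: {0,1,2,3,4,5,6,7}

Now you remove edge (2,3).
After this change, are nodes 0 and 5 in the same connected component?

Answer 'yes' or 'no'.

Initial components: {0,1,2,3,4,5,6,7}
Removing edge (2,3): it was a bridge — component count 1 -> 2.
New components: {0,1,2,4,5,6,7} {3}
Are 0 and 5 in the same component? yes

Answer: yes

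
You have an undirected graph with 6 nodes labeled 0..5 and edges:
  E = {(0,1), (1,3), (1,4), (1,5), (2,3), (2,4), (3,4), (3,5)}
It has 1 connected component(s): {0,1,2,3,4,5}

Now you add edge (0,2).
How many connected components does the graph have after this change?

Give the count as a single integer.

Answer: 1

Derivation:
Initial component count: 1
Add (0,2): endpoints already in same component. Count unchanged: 1.
New component count: 1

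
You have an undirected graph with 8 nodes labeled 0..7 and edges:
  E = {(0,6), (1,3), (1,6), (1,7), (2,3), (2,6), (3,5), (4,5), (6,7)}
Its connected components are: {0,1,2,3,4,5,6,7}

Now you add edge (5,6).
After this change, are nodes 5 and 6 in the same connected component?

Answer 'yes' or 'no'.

Answer: yes

Derivation:
Initial components: {0,1,2,3,4,5,6,7}
Adding edge (5,6): both already in same component {0,1,2,3,4,5,6,7}. No change.
New components: {0,1,2,3,4,5,6,7}
Are 5 and 6 in the same component? yes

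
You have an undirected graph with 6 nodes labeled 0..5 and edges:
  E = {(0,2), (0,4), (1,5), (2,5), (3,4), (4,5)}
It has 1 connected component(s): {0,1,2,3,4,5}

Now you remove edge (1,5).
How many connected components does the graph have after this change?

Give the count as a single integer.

Initial component count: 1
Remove (1,5): it was a bridge. Count increases: 1 -> 2.
  After removal, components: {0,2,3,4,5} {1}
New component count: 2

Answer: 2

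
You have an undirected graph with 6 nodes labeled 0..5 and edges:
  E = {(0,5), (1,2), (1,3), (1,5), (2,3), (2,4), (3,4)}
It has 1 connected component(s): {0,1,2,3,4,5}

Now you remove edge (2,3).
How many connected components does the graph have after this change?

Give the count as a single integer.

Answer: 1

Derivation:
Initial component count: 1
Remove (2,3): not a bridge. Count unchanged: 1.
  After removal, components: {0,1,2,3,4,5}
New component count: 1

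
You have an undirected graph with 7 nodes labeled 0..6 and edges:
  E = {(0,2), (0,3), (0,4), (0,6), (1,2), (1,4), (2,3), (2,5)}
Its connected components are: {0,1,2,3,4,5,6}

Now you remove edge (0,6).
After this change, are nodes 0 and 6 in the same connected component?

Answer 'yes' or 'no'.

Initial components: {0,1,2,3,4,5,6}
Removing edge (0,6): it was a bridge — component count 1 -> 2.
New components: {0,1,2,3,4,5} {6}
Are 0 and 6 in the same component? no

Answer: no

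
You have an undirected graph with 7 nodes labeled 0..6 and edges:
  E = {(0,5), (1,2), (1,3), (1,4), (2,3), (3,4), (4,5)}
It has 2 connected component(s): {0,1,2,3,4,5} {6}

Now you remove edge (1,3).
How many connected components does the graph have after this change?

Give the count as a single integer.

Answer: 2

Derivation:
Initial component count: 2
Remove (1,3): not a bridge. Count unchanged: 2.
  After removal, components: {0,1,2,3,4,5} {6}
New component count: 2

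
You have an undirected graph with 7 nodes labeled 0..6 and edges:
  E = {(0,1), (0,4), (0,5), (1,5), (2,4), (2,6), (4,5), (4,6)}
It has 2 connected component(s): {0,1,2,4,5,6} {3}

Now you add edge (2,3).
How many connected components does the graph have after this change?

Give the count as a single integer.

Initial component count: 2
Add (2,3): merges two components. Count decreases: 2 -> 1.
New component count: 1

Answer: 1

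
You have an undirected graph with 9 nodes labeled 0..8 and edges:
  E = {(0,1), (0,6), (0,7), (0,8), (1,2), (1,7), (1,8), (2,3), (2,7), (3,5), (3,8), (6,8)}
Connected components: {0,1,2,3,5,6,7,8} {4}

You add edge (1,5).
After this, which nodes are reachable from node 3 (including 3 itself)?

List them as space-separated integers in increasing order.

Before: nodes reachable from 3: {0,1,2,3,5,6,7,8}
Adding (1,5): both endpoints already in same component. Reachability from 3 unchanged.
After: nodes reachable from 3: {0,1,2,3,5,6,7,8}

Answer: 0 1 2 3 5 6 7 8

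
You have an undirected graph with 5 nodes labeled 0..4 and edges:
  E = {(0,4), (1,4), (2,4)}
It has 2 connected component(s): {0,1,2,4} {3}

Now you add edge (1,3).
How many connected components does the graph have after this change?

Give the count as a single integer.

Answer: 1

Derivation:
Initial component count: 2
Add (1,3): merges two components. Count decreases: 2 -> 1.
New component count: 1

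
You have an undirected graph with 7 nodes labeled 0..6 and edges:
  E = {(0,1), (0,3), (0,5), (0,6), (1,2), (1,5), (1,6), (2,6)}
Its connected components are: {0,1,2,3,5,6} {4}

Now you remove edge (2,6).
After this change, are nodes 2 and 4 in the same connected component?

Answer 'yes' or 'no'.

Initial components: {0,1,2,3,5,6} {4}
Removing edge (2,6): not a bridge — component count unchanged at 2.
New components: {0,1,2,3,5,6} {4}
Are 2 and 4 in the same component? no

Answer: no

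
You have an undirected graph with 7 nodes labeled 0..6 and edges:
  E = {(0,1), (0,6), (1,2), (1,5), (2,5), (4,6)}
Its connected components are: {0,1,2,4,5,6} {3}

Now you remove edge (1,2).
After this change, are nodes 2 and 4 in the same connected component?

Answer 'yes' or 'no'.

Answer: yes

Derivation:
Initial components: {0,1,2,4,5,6} {3}
Removing edge (1,2): not a bridge — component count unchanged at 2.
New components: {0,1,2,4,5,6} {3}
Are 2 and 4 in the same component? yes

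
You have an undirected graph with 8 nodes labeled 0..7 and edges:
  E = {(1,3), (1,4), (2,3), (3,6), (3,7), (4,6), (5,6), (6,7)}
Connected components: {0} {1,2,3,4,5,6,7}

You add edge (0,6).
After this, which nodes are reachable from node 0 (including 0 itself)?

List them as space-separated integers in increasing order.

Answer: 0 1 2 3 4 5 6 7

Derivation:
Before: nodes reachable from 0: {0}
Adding (0,6): merges 0's component with another. Reachability grows.
After: nodes reachable from 0: {0,1,2,3,4,5,6,7}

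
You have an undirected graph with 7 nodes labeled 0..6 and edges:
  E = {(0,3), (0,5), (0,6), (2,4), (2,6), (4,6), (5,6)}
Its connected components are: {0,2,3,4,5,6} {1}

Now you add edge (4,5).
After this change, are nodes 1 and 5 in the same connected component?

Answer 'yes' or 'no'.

Answer: no

Derivation:
Initial components: {0,2,3,4,5,6} {1}
Adding edge (4,5): both already in same component {0,2,3,4,5,6}. No change.
New components: {0,2,3,4,5,6} {1}
Are 1 and 5 in the same component? no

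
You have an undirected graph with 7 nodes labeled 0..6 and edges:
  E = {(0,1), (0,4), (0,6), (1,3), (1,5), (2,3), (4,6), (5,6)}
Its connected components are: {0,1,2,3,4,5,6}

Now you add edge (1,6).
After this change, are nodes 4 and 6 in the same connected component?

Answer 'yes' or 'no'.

Answer: yes

Derivation:
Initial components: {0,1,2,3,4,5,6}
Adding edge (1,6): both already in same component {0,1,2,3,4,5,6}. No change.
New components: {0,1,2,3,4,5,6}
Are 4 and 6 in the same component? yes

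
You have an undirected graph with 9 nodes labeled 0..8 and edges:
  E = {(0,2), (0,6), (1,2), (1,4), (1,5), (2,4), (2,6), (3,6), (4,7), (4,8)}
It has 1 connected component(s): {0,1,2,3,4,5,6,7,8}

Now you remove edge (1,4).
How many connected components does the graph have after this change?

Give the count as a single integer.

Initial component count: 1
Remove (1,4): not a bridge. Count unchanged: 1.
  After removal, components: {0,1,2,3,4,5,6,7,8}
New component count: 1

Answer: 1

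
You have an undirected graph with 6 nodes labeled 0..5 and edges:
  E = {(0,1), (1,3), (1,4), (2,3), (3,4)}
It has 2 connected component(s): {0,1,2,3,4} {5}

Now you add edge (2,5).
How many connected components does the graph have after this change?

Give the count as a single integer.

Initial component count: 2
Add (2,5): merges two components. Count decreases: 2 -> 1.
New component count: 1

Answer: 1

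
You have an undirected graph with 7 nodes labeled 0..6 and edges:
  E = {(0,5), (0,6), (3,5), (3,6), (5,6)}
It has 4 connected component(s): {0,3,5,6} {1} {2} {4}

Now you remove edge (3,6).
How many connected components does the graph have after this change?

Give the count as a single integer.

Initial component count: 4
Remove (3,6): not a bridge. Count unchanged: 4.
  After removal, components: {0,3,5,6} {1} {2} {4}
New component count: 4

Answer: 4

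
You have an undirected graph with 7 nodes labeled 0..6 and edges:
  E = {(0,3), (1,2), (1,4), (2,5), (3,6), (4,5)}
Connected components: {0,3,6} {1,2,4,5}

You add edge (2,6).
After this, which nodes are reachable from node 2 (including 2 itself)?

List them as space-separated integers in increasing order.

Answer: 0 1 2 3 4 5 6

Derivation:
Before: nodes reachable from 2: {1,2,4,5}
Adding (2,6): merges 2's component with another. Reachability grows.
After: nodes reachable from 2: {0,1,2,3,4,5,6}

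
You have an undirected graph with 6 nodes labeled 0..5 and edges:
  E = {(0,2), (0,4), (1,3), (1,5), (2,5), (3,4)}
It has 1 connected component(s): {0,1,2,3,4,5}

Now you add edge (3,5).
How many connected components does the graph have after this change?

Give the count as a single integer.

Initial component count: 1
Add (3,5): endpoints already in same component. Count unchanged: 1.
New component count: 1

Answer: 1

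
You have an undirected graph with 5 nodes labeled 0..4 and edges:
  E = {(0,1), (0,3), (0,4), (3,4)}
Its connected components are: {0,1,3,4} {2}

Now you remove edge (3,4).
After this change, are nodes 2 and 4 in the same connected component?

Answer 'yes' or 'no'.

Initial components: {0,1,3,4} {2}
Removing edge (3,4): not a bridge — component count unchanged at 2.
New components: {0,1,3,4} {2}
Are 2 and 4 in the same component? no

Answer: no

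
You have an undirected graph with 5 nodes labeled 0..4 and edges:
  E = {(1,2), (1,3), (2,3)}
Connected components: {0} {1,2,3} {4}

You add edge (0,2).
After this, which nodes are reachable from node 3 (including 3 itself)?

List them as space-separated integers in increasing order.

Answer: 0 1 2 3

Derivation:
Before: nodes reachable from 3: {1,2,3}
Adding (0,2): merges 3's component with another. Reachability grows.
After: nodes reachable from 3: {0,1,2,3}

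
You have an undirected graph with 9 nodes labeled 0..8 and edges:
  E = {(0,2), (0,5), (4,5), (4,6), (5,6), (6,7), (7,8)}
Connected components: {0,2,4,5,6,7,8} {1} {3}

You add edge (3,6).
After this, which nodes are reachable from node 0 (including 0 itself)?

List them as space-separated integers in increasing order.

Answer: 0 2 3 4 5 6 7 8

Derivation:
Before: nodes reachable from 0: {0,2,4,5,6,7,8}
Adding (3,6): merges 0's component with another. Reachability grows.
After: nodes reachable from 0: {0,2,3,4,5,6,7,8}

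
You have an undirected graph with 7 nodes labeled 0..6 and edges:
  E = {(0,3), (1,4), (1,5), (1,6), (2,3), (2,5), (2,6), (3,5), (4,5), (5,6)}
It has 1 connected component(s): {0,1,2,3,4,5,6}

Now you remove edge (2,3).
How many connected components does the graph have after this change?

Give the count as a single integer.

Answer: 1

Derivation:
Initial component count: 1
Remove (2,3): not a bridge. Count unchanged: 1.
  After removal, components: {0,1,2,3,4,5,6}
New component count: 1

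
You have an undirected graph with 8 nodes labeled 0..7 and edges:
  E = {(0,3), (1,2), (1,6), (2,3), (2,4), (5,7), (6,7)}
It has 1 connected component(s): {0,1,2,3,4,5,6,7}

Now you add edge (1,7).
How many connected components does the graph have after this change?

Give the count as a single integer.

Initial component count: 1
Add (1,7): endpoints already in same component. Count unchanged: 1.
New component count: 1

Answer: 1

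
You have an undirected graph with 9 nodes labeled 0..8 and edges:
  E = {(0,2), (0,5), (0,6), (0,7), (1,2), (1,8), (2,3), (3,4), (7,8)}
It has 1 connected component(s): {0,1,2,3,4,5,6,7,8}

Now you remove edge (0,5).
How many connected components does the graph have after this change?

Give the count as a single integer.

Initial component count: 1
Remove (0,5): it was a bridge. Count increases: 1 -> 2.
  After removal, components: {0,1,2,3,4,6,7,8} {5}
New component count: 2

Answer: 2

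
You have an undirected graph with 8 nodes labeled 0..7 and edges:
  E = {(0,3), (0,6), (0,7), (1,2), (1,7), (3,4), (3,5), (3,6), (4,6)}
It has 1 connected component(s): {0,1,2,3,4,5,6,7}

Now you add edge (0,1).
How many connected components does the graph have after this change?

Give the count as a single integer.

Initial component count: 1
Add (0,1): endpoints already in same component. Count unchanged: 1.
New component count: 1

Answer: 1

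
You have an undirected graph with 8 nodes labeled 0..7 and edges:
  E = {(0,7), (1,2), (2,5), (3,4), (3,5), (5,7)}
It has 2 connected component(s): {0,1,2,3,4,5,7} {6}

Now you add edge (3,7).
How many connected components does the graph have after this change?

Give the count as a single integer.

Answer: 2

Derivation:
Initial component count: 2
Add (3,7): endpoints already in same component. Count unchanged: 2.
New component count: 2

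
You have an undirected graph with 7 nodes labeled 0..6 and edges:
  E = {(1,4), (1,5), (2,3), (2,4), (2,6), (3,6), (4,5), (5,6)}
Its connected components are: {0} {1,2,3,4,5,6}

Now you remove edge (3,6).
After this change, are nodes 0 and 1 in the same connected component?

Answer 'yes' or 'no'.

Answer: no

Derivation:
Initial components: {0} {1,2,3,4,5,6}
Removing edge (3,6): not a bridge — component count unchanged at 2.
New components: {0} {1,2,3,4,5,6}
Are 0 and 1 in the same component? no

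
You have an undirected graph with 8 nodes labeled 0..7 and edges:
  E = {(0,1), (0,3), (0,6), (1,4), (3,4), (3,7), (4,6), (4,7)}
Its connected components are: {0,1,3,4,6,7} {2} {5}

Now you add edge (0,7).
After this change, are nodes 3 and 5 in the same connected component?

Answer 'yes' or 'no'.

Initial components: {0,1,3,4,6,7} {2} {5}
Adding edge (0,7): both already in same component {0,1,3,4,6,7}. No change.
New components: {0,1,3,4,6,7} {2} {5}
Are 3 and 5 in the same component? no

Answer: no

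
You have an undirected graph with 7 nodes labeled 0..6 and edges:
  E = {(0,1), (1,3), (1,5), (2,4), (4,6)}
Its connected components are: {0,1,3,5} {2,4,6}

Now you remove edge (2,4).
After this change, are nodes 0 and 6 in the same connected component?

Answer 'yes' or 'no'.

Initial components: {0,1,3,5} {2,4,6}
Removing edge (2,4): it was a bridge — component count 2 -> 3.
New components: {0,1,3,5} {2} {4,6}
Are 0 and 6 in the same component? no

Answer: no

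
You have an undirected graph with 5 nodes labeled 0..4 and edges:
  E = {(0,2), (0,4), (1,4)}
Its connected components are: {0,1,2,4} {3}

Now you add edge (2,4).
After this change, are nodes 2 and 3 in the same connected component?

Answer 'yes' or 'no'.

Initial components: {0,1,2,4} {3}
Adding edge (2,4): both already in same component {0,1,2,4}. No change.
New components: {0,1,2,4} {3}
Are 2 and 3 in the same component? no

Answer: no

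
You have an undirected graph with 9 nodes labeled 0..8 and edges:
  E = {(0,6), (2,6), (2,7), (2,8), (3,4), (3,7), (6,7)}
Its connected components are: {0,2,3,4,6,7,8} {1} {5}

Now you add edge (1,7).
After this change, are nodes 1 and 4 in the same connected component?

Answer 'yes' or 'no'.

Initial components: {0,2,3,4,6,7,8} {1} {5}
Adding edge (1,7): merges {1} and {0,2,3,4,6,7,8}.
New components: {0,1,2,3,4,6,7,8} {5}
Are 1 and 4 in the same component? yes

Answer: yes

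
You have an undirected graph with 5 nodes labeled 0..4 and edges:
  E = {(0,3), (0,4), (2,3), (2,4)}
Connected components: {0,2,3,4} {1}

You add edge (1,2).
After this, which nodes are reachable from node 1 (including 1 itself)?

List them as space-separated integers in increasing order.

Answer: 0 1 2 3 4

Derivation:
Before: nodes reachable from 1: {1}
Adding (1,2): merges 1's component with another. Reachability grows.
After: nodes reachable from 1: {0,1,2,3,4}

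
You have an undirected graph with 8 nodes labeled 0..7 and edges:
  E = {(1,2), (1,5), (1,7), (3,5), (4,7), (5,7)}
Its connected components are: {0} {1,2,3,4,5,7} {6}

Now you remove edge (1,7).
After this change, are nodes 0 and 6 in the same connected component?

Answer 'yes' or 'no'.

Initial components: {0} {1,2,3,4,5,7} {6}
Removing edge (1,7): not a bridge — component count unchanged at 3.
New components: {0} {1,2,3,4,5,7} {6}
Are 0 and 6 in the same component? no

Answer: no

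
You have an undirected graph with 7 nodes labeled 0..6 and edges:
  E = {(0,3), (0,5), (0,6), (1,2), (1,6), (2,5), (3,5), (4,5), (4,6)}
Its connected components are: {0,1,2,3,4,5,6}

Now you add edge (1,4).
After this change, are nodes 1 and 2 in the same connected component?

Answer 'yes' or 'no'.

Answer: yes

Derivation:
Initial components: {0,1,2,3,4,5,6}
Adding edge (1,4): both already in same component {0,1,2,3,4,5,6}. No change.
New components: {0,1,2,3,4,5,6}
Are 1 and 2 in the same component? yes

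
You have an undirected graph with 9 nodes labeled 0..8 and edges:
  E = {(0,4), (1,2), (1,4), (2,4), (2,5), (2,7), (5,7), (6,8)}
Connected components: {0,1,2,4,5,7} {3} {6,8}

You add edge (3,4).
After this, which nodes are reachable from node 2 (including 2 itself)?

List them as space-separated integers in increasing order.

Before: nodes reachable from 2: {0,1,2,4,5,7}
Adding (3,4): merges 2's component with another. Reachability grows.
After: nodes reachable from 2: {0,1,2,3,4,5,7}

Answer: 0 1 2 3 4 5 7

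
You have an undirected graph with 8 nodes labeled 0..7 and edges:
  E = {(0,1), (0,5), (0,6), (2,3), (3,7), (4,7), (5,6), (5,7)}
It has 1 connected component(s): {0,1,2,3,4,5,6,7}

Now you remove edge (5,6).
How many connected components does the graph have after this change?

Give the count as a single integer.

Answer: 1

Derivation:
Initial component count: 1
Remove (5,6): not a bridge. Count unchanged: 1.
  After removal, components: {0,1,2,3,4,5,6,7}
New component count: 1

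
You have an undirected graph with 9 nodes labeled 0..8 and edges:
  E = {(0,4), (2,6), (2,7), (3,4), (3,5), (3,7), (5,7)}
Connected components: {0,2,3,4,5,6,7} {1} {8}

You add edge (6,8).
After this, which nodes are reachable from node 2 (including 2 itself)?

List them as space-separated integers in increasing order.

Before: nodes reachable from 2: {0,2,3,4,5,6,7}
Adding (6,8): merges 2's component with another. Reachability grows.
After: nodes reachable from 2: {0,2,3,4,5,6,7,8}

Answer: 0 2 3 4 5 6 7 8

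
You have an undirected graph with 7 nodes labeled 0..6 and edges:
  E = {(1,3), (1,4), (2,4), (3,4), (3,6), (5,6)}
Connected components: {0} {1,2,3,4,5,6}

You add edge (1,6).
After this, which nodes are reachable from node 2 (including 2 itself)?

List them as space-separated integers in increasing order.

Before: nodes reachable from 2: {1,2,3,4,5,6}
Adding (1,6): both endpoints already in same component. Reachability from 2 unchanged.
After: nodes reachable from 2: {1,2,3,4,5,6}

Answer: 1 2 3 4 5 6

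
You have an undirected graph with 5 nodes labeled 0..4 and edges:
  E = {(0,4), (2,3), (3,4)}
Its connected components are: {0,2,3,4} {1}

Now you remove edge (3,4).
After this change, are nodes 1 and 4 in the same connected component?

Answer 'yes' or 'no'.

Initial components: {0,2,3,4} {1}
Removing edge (3,4): it was a bridge — component count 2 -> 3.
New components: {0,4} {1} {2,3}
Are 1 and 4 in the same component? no

Answer: no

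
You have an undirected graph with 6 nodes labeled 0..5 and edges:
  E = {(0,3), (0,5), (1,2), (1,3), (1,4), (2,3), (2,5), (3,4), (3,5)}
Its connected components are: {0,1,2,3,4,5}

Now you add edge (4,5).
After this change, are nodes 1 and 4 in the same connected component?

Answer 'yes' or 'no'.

Initial components: {0,1,2,3,4,5}
Adding edge (4,5): both already in same component {0,1,2,3,4,5}. No change.
New components: {0,1,2,3,4,5}
Are 1 and 4 in the same component? yes

Answer: yes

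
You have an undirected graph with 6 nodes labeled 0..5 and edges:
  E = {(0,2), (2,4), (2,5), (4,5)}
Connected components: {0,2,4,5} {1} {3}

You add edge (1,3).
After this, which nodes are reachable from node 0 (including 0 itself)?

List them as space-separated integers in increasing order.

Before: nodes reachable from 0: {0,2,4,5}
Adding (1,3): merges two components, but neither contains 0. Reachability from 0 unchanged.
After: nodes reachable from 0: {0,2,4,5}

Answer: 0 2 4 5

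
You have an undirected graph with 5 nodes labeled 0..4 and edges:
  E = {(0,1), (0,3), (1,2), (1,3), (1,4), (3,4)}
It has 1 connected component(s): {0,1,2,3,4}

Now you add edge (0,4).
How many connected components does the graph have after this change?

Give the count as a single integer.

Answer: 1

Derivation:
Initial component count: 1
Add (0,4): endpoints already in same component. Count unchanged: 1.
New component count: 1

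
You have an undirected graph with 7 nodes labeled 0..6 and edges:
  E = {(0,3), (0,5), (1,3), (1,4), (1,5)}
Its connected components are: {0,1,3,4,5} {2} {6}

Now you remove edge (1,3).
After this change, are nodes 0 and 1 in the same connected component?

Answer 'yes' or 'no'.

Answer: yes

Derivation:
Initial components: {0,1,3,4,5} {2} {6}
Removing edge (1,3): not a bridge — component count unchanged at 3.
New components: {0,1,3,4,5} {2} {6}
Are 0 and 1 in the same component? yes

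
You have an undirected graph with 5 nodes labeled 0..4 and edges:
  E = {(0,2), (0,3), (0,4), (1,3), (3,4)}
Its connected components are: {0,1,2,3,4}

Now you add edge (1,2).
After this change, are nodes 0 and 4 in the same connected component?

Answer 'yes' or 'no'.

Initial components: {0,1,2,3,4}
Adding edge (1,2): both already in same component {0,1,2,3,4}. No change.
New components: {0,1,2,3,4}
Are 0 and 4 in the same component? yes

Answer: yes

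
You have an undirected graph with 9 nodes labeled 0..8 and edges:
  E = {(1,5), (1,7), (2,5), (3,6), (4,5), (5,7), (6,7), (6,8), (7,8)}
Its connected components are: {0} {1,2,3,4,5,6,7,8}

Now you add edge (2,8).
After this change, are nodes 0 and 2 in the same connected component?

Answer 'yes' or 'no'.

Initial components: {0} {1,2,3,4,5,6,7,8}
Adding edge (2,8): both already in same component {1,2,3,4,5,6,7,8}. No change.
New components: {0} {1,2,3,4,5,6,7,8}
Are 0 and 2 in the same component? no

Answer: no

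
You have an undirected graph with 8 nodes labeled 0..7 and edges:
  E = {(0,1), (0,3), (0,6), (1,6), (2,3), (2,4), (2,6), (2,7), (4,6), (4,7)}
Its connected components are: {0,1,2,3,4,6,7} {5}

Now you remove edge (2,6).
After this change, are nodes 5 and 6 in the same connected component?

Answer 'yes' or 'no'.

Initial components: {0,1,2,3,4,6,7} {5}
Removing edge (2,6): not a bridge — component count unchanged at 2.
New components: {0,1,2,3,4,6,7} {5}
Are 5 and 6 in the same component? no

Answer: no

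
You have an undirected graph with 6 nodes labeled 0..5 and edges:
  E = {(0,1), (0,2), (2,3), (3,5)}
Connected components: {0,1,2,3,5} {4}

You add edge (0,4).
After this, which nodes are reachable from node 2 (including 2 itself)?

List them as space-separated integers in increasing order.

Before: nodes reachable from 2: {0,1,2,3,5}
Adding (0,4): merges 2's component with another. Reachability grows.
After: nodes reachable from 2: {0,1,2,3,4,5}

Answer: 0 1 2 3 4 5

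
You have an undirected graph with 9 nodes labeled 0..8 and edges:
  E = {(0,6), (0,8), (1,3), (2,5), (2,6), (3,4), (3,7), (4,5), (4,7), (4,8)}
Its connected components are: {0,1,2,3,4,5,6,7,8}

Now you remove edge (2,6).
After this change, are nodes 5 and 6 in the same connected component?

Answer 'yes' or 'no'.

Initial components: {0,1,2,3,4,5,6,7,8}
Removing edge (2,6): not a bridge — component count unchanged at 1.
New components: {0,1,2,3,4,5,6,7,8}
Are 5 and 6 in the same component? yes

Answer: yes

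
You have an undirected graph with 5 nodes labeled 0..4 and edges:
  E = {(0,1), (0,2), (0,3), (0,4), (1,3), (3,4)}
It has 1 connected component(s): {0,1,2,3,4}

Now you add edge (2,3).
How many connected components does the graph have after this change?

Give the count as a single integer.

Initial component count: 1
Add (2,3): endpoints already in same component. Count unchanged: 1.
New component count: 1

Answer: 1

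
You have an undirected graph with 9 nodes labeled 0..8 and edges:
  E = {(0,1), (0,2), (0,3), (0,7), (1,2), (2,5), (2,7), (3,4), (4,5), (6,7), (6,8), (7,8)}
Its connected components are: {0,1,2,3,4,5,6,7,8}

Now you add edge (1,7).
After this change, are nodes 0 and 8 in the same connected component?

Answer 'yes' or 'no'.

Answer: yes

Derivation:
Initial components: {0,1,2,3,4,5,6,7,8}
Adding edge (1,7): both already in same component {0,1,2,3,4,5,6,7,8}. No change.
New components: {0,1,2,3,4,5,6,7,8}
Are 0 and 8 in the same component? yes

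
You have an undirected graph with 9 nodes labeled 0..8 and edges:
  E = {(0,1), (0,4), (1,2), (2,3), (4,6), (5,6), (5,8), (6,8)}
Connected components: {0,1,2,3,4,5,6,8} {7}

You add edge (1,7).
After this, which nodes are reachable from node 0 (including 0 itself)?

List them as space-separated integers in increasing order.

Answer: 0 1 2 3 4 5 6 7 8

Derivation:
Before: nodes reachable from 0: {0,1,2,3,4,5,6,8}
Adding (1,7): merges 0's component with another. Reachability grows.
After: nodes reachable from 0: {0,1,2,3,4,5,6,7,8}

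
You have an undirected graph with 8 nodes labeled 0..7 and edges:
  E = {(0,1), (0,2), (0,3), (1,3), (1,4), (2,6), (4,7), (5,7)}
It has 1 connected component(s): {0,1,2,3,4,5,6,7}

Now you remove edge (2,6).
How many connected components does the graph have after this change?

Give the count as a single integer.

Answer: 2

Derivation:
Initial component count: 1
Remove (2,6): it was a bridge. Count increases: 1 -> 2.
  After removal, components: {0,1,2,3,4,5,7} {6}
New component count: 2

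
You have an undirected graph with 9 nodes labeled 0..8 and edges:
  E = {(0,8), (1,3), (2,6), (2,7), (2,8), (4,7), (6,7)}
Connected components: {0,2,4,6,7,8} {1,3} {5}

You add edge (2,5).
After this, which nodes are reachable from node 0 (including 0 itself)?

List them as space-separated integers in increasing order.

Answer: 0 2 4 5 6 7 8

Derivation:
Before: nodes reachable from 0: {0,2,4,6,7,8}
Adding (2,5): merges 0's component with another. Reachability grows.
After: nodes reachable from 0: {0,2,4,5,6,7,8}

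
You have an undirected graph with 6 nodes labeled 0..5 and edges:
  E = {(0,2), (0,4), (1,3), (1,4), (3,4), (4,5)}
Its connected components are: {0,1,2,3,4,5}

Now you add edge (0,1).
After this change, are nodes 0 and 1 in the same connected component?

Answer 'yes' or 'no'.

Answer: yes

Derivation:
Initial components: {0,1,2,3,4,5}
Adding edge (0,1): both already in same component {0,1,2,3,4,5}. No change.
New components: {0,1,2,3,4,5}
Are 0 and 1 in the same component? yes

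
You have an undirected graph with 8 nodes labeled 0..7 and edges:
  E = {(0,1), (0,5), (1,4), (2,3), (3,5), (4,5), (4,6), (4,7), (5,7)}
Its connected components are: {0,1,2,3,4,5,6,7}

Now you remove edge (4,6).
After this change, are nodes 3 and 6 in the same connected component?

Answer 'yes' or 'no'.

Initial components: {0,1,2,3,4,5,6,7}
Removing edge (4,6): it was a bridge — component count 1 -> 2.
New components: {0,1,2,3,4,5,7} {6}
Are 3 and 6 in the same component? no

Answer: no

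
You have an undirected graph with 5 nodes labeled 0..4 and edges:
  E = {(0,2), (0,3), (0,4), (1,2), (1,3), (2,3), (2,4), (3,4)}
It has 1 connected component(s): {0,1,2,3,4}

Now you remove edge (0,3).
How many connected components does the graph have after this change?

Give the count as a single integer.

Answer: 1

Derivation:
Initial component count: 1
Remove (0,3): not a bridge. Count unchanged: 1.
  After removal, components: {0,1,2,3,4}
New component count: 1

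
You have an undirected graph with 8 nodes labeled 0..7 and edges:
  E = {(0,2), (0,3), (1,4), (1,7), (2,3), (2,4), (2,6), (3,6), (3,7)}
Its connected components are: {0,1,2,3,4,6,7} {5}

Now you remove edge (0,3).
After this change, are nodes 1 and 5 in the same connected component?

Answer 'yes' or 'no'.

Answer: no

Derivation:
Initial components: {0,1,2,3,4,6,7} {5}
Removing edge (0,3): not a bridge — component count unchanged at 2.
New components: {0,1,2,3,4,6,7} {5}
Are 1 and 5 in the same component? no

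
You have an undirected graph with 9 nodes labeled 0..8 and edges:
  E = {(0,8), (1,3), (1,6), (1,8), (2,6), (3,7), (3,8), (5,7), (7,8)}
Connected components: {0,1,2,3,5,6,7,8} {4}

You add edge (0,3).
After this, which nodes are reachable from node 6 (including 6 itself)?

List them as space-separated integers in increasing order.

Before: nodes reachable from 6: {0,1,2,3,5,6,7,8}
Adding (0,3): both endpoints already in same component. Reachability from 6 unchanged.
After: nodes reachable from 6: {0,1,2,3,5,6,7,8}

Answer: 0 1 2 3 5 6 7 8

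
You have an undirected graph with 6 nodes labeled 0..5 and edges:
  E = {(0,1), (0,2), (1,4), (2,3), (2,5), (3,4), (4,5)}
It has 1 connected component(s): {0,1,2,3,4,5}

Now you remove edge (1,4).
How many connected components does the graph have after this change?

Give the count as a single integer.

Initial component count: 1
Remove (1,4): not a bridge. Count unchanged: 1.
  After removal, components: {0,1,2,3,4,5}
New component count: 1

Answer: 1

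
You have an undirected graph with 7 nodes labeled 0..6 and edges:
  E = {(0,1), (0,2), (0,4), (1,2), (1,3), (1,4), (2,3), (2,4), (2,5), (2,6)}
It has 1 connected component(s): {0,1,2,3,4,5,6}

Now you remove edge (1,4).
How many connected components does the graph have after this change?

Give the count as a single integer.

Answer: 1

Derivation:
Initial component count: 1
Remove (1,4): not a bridge. Count unchanged: 1.
  After removal, components: {0,1,2,3,4,5,6}
New component count: 1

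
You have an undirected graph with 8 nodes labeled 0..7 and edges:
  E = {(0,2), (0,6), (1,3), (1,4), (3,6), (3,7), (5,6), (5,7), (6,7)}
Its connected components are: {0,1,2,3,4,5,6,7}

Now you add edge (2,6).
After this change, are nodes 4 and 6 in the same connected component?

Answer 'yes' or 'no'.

Initial components: {0,1,2,3,4,5,6,7}
Adding edge (2,6): both already in same component {0,1,2,3,4,5,6,7}. No change.
New components: {0,1,2,3,4,5,6,7}
Are 4 and 6 in the same component? yes

Answer: yes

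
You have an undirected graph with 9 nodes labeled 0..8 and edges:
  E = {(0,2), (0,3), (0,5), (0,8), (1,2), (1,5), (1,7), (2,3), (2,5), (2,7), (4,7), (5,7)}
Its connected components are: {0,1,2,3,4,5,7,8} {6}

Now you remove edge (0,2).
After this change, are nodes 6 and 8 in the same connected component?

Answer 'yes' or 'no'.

Initial components: {0,1,2,3,4,5,7,8} {6}
Removing edge (0,2): not a bridge — component count unchanged at 2.
New components: {0,1,2,3,4,5,7,8} {6}
Are 6 and 8 in the same component? no

Answer: no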